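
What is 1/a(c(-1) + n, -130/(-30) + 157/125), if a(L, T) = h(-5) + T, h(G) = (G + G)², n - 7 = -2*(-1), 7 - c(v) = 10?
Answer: 375/39596 ≈ 0.0094707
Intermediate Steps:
c(v) = -3 (c(v) = 7 - 1*10 = 7 - 10 = -3)
n = 9 (n = 7 - 2*(-1) = 7 + 2 = 9)
h(G) = 4*G² (h(G) = (2*G)² = 4*G²)
a(L, T) = 100 + T (a(L, T) = 4*(-5)² + T = 4*25 + T = 100 + T)
1/a(c(-1) + n, -130/(-30) + 157/125) = 1/(100 + (-130/(-30) + 157/125)) = 1/(100 + (-130*(-1/30) + 157*(1/125))) = 1/(100 + (13/3 + 157/125)) = 1/(100 + 2096/375) = 1/(39596/375) = 375/39596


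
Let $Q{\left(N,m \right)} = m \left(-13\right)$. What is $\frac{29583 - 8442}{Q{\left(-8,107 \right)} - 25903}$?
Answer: $- \frac{7047}{9098} \approx -0.77457$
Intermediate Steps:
$Q{\left(N,m \right)} = - 13 m$
$\frac{29583 - 8442}{Q{\left(-8,107 \right)} - 25903} = \frac{29583 - 8442}{\left(-13\right) 107 - 25903} = \frac{21141}{-1391 - 25903} = \frac{21141}{-27294} = 21141 \left(- \frac{1}{27294}\right) = - \frac{7047}{9098}$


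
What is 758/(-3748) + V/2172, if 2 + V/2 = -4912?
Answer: -1603405/339194 ≈ -4.7271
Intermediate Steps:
V = -9828 (V = -4 + 2*(-4912) = -4 - 9824 = -9828)
758/(-3748) + V/2172 = 758/(-3748) - 9828/2172 = 758*(-1/3748) - 9828*1/2172 = -379/1874 - 819/181 = -1603405/339194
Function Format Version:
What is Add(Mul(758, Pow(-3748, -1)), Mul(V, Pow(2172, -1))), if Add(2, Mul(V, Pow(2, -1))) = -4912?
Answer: Rational(-1603405, 339194) ≈ -4.7271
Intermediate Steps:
V = -9828 (V = Add(-4, Mul(2, -4912)) = Add(-4, -9824) = -9828)
Add(Mul(758, Pow(-3748, -1)), Mul(V, Pow(2172, -1))) = Add(Mul(758, Pow(-3748, -1)), Mul(-9828, Pow(2172, -1))) = Add(Mul(758, Rational(-1, 3748)), Mul(-9828, Rational(1, 2172))) = Add(Rational(-379, 1874), Rational(-819, 181)) = Rational(-1603405, 339194)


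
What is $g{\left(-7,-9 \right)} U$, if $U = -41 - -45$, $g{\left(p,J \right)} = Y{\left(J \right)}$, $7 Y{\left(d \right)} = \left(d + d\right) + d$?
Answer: $- \frac{108}{7} \approx -15.429$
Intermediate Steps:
$Y{\left(d \right)} = \frac{3 d}{7}$ ($Y{\left(d \right)} = \frac{\left(d + d\right) + d}{7} = \frac{2 d + d}{7} = \frac{3 d}{7}$)
$g{\left(p,J \right)} = \frac{3 J}{7}$
$U = 4$ ($U = -41 + 45 = 4$)
$g{\left(-7,-9 \right)} U = \frac{3}{7} \left(-9\right) 4 = \left(- \frac{27}{7}\right) 4 = - \frac{108}{7}$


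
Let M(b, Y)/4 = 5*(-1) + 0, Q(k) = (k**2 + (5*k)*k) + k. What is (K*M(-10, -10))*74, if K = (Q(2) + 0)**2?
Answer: -1000480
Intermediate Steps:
Q(k) = k + 6*k**2 (Q(k) = (k**2 + 5*k**2) + k = 6*k**2 + k = k + 6*k**2)
K = 676 (K = (2*(1 + 6*2) + 0)**2 = (2*(1 + 12) + 0)**2 = (2*13 + 0)**2 = (26 + 0)**2 = 26**2 = 676)
M(b, Y) = -20 (M(b, Y) = 4*(5*(-1) + 0) = 4*(-5 + 0) = 4*(-5) = -20)
(K*M(-10, -10))*74 = (676*(-20))*74 = -13520*74 = -1000480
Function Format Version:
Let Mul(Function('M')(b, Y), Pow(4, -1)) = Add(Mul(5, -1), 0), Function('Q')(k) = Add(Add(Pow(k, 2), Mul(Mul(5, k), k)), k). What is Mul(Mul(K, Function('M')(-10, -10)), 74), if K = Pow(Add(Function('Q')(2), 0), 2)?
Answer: -1000480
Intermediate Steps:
Function('Q')(k) = Add(k, Mul(6, Pow(k, 2))) (Function('Q')(k) = Add(Add(Pow(k, 2), Mul(5, Pow(k, 2))), k) = Add(Mul(6, Pow(k, 2)), k) = Add(k, Mul(6, Pow(k, 2))))
K = 676 (K = Pow(Add(Mul(2, Add(1, Mul(6, 2))), 0), 2) = Pow(Add(Mul(2, Add(1, 12)), 0), 2) = Pow(Add(Mul(2, 13), 0), 2) = Pow(Add(26, 0), 2) = Pow(26, 2) = 676)
Function('M')(b, Y) = -20 (Function('M')(b, Y) = Mul(4, Add(Mul(5, -1), 0)) = Mul(4, Add(-5, 0)) = Mul(4, -5) = -20)
Mul(Mul(K, Function('M')(-10, -10)), 74) = Mul(Mul(676, -20), 74) = Mul(-13520, 74) = -1000480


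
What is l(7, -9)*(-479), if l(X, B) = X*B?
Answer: 30177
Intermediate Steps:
l(X, B) = B*X
l(7, -9)*(-479) = -9*7*(-479) = -63*(-479) = 30177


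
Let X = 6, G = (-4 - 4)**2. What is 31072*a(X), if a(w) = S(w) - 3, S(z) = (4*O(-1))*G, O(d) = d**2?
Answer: 7861216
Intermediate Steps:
G = 64 (G = (-8)**2 = 64)
S(z) = 256 (S(z) = (4*(-1)**2)*64 = (4*1)*64 = 4*64 = 256)
a(w) = 253 (a(w) = 256 - 3 = 253)
31072*a(X) = 31072*253 = 7861216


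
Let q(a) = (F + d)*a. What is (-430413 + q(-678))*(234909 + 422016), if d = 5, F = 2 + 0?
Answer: -285866826075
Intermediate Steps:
F = 2
q(a) = 7*a (q(a) = (2 + 5)*a = 7*a)
(-430413 + q(-678))*(234909 + 422016) = (-430413 + 7*(-678))*(234909 + 422016) = (-430413 - 4746)*656925 = -435159*656925 = -285866826075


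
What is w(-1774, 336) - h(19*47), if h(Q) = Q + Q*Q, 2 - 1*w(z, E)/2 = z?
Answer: -794790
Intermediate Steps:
w(z, E) = 4 - 2*z
h(Q) = Q + Q²
w(-1774, 336) - h(19*47) = (4 - 2*(-1774)) - 19*47*(1 + 19*47) = (4 + 3548) - 893*(1 + 893) = 3552 - 893*894 = 3552 - 1*798342 = 3552 - 798342 = -794790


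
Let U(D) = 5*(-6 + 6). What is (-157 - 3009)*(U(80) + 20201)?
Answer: -63956366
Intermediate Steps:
U(D) = 0 (U(D) = 5*0 = 0)
(-157 - 3009)*(U(80) + 20201) = (-157 - 3009)*(0 + 20201) = -3166*20201 = -63956366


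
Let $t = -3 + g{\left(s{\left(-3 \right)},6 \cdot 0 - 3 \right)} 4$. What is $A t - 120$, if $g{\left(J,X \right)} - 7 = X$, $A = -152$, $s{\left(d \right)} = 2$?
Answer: $-2096$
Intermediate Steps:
$g{\left(J,X \right)} = 7 + X$
$t = 13$ ($t = -3 + \left(7 + \left(6 \cdot 0 - 3\right)\right) 4 = -3 + \left(7 + \left(0 - 3\right)\right) 4 = -3 + \left(7 - 3\right) 4 = -3 + 4 \cdot 4 = -3 + 16 = 13$)
$A t - 120 = \left(-152\right) 13 - 120 = -1976 - 120 = -2096$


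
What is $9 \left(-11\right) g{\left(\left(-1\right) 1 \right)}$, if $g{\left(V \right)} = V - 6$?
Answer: $693$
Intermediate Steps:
$g{\left(V \right)} = -6 + V$ ($g{\left(V \right)} = V - 6 = -6 + V$)
$9 \left(-11\right) g{\left(\left(-1\right) 1 \right)} = 9 \left(-11\right) \left(-6 - 1\right) = - 99 \left(-6 - 1\right) = \left(-99\right) \left(-7\right) = 693$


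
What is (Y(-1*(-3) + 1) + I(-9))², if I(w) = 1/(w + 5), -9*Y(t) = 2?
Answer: 289/1296 ≈ 0.22299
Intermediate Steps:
Y(t) = -2/9 (Y(t) = -⅑*2 = -2/9)
I(w) = 1/(5 + w)
(Y(-1*(-3) + 1) + I(-9))² = (-2/9 + 1/(5 - 9))² = (-2/9 + 1/(-4))² = (-2/9 - ¼)² = (-17/36)² = 289/1296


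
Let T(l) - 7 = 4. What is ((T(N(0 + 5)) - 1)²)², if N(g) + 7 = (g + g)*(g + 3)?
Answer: 10000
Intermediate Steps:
N(g) = -7 + 2*g*(3 + g) (N(g) = -7 + (g + g)*(g + 3) = -7 + (2*g)*(3 + g) = -7 + 2*g*(3 + g))
T(l) = 11 (T(l) = 7 + 4 = 11)
((T(N(0 + 5)) - 1)²)² = ((11 - 1)²)² = (10²)² = 100² = 10000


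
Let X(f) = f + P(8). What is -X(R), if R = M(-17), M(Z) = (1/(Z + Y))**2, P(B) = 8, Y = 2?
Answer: -1801/225 ≈ -8.0044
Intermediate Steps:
M(Z) = (2 + Z)**(-2) (M(Z) = (1/(Z + 2))**2 = (1/(2 + Z))**2 = (2 + Z)**(-2))
R = 1/225 (R = (2 - 17)**(-2) = (-15)**(-2) = 1/225 ≈ 0.0044444)
X(f) = 8 + f (X(f) = f + 8 = 8 + f)
-X(R) = -(8 + 1/225) = -1*1801/225 = -1801/225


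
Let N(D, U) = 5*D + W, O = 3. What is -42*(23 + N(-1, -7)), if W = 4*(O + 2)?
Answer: -1596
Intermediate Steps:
W = 20 (W = 4*(3 + 2) = 4*5 = 20)
N(D, U) = 20 + 5*D (N(D, U) = 5*D + 20 = 20 + 5*D)
-42*(23 + N(-1, -7)) = -42*(23 + (20 + 5*(-1))) = -42*(23 + (20 - 5)) = -42*(23 + 15) = -42*38 = -1596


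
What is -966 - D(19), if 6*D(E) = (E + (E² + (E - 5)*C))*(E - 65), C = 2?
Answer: 2162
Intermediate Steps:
D(E) = (-65 + E)*(-10 + E² + 3*E)/6 (D(E) = ((E + (E² + (E - 5)*2))*(E - 65))/6 = ((E + (E² + (-5 + E)*2))*(-65 + E))/6 = ((E + (E² + (-10 + 2*E)))*(-65 + E))/6 = ((E + (-10 + E² + 2*E))*(-65 + E))/6 = ((-10 + E² + 3*E)*(-65 + E))/6 = ((-65 + E)*(-10 + E² + 3*E))/6 = (-65 + E)*(-10 + E² + 3*E)/6)
-966 - D(19) = -966 - (325/3 - 205/6*19 - 31/3*19² + (⅙)*19³) = -966 - (325/3 - 3895/6 - 31/3*361 + (⅙)*6859) = -966 - (325/3 - 3895/6 - 11191/3 + 6859/6) = -966 - 1*(-3128) = -966 + 3128 = 2162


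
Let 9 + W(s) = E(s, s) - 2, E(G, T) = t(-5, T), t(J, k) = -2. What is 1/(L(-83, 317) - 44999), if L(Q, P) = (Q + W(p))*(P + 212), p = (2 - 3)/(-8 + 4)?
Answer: -1/95783 ≈ -1.0440e-5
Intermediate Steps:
E(G, T) = -2
p = 1/4 (p = -1/(-4) = -1*(-1/4) = 1/4 ≈ 0.25000)
W(s) = -13 (W(s) = -9 + (-2 - 2) = -9 - 4 = -13)
L(Q, P) = (-13 + Q)*(212 + P) (L(Q, P) = (Q - 13)*(P + 212) = (-13 + Q)*(212 + P))
1/(L(-83, 317) - 44999) = 1/((-2756 - 13*317 + 212*(-83) + 317*(-83)) - 44999) = 1/((-2756 - 4121 - 17596 - 26311) - 44999) = 1/(-50784 - 44999) = 1/(-95783) = -1/95783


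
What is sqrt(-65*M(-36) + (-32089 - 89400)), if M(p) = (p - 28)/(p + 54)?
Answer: I*sqrt(1091321)/3 ≈ 348.22*I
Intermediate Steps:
M(p) = (-28 + p)/(54 + p)
sqrt(-65*M(-36) + (-32089 - 89400)) = sqrt(-65*(-28 - 36)/(54 - 36) + (-32089 - 89400)) = sqrt(-65*(-64)/18 - 121489) = sqrt(-65*(-32/9) - 121489) = sqrt(2080/9 - 121489) = sqrt(-1091321/9) = I*sqrt(1091321)/3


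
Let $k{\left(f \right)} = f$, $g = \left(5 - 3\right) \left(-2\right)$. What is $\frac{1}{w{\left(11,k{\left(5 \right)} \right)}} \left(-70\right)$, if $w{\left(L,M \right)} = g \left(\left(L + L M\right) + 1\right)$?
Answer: $\frac{35}{134} \approx 0.26119$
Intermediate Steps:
$g = -4$ ($g = 2 \left(-2\right) = -4$)
$w{\left(L,M \right)} = -4 - 4 L - 4 L M$ ($w{\left(L,M \right)} = - 4 \left(\left(L + L M\right) + 1\right) = - 4 \left(1 + L + L M\right) = -4 - 4 L - 4 L M$)
$\frac{1}{w{\left(11,k{\left(5 \right)} \right)}} \left(-70\right) = \frac{1}{-4 - 44 - 44 \cdot 5} \left(-70\right) = \frac{1}{-4 - 44 - 220} \left(-70\right) = \frac{1}{-268} \left(-70\right) = \left(- \frac{1}{268}\right) \left(-70\right) = \frac{35}{134}$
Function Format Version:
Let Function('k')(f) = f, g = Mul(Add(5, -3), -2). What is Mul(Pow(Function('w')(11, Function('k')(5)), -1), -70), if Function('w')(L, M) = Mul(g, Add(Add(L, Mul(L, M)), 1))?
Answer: Rational(35, 134) ≈ 0.26119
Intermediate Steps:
g = -4 (g = Mul(2, -2) = -4)
Function('w')(L, M) = Add(-4, Mul(-4, L), Mul(-4, L, M)) (Function('w')(L, M) = Mul(-4, Add(Add(L, Mul(L, M)), 1)) = Mul(-4, Add(1, L, Mul(L, M))) = Add(-4, Mul(-4, L), Mul(-4, L, M)))
Mul(Pow(Function('w')(11, Function('k')(5)), -1), -70) = Mul(Pow(Add(-4, Mul(-4, 11), Mul(-4, 11, 5)), -1), -70) = Mul(Pow(Add(-4, -44, -220), -1), -70) = Mul(Pow(-268, -1), -70) = Mul(Rational(-1, 268), -70) = Rational(35, 134)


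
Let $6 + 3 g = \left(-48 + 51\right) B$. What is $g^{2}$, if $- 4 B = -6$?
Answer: $\frac{1}{4} \approx 0.25$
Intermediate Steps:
$B = \frac{3}{2}$ ($B = \left(- \frac{1}{4}\right) \left(-6\right) = \frac{3}{2} \approx 1.5$)
$g = - \frac{1}{2}$ ($g = -2 + \frac{\left(-48 + 51\right) \frac{3}{2}}{3} = -2 + \frac{3 \cdot \frac{3}{2}}{3} = -2 + \frac{1}{3} \cdot \frac{9}{2} = -2 + \frac{3}{2} = - \frac{1}{2} \approx -0.5$)
$g^{2} = \left(- \frac{1}{2}\right)^{2} = \frac{1}{4}$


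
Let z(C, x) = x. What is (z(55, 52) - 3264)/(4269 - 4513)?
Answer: 803/61 ≈ 13.164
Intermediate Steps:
(z(55, 52) - 3264)/(4269 - 4513) = (52 - 3264)/(4269 - 4513) = -3212/(-244) = -3212*(-1/244) = 803/61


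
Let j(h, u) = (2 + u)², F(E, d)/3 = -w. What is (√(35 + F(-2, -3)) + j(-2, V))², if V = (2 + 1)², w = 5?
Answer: 14661 + 484*√5 ≈ 15743.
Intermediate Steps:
F(E, d) = -15 (F(E, d) = 3*(-1*5) = 3*(-5) = -15)
V = 9 (V = 3² = 9)
(√(35 + F(-2, -3)) + j(-2, V))² = (√(35 - 15) + (2 + 9)²)² = (√20 + 11²)² = (2*√5 + 121)² = (121 + 2*√5)²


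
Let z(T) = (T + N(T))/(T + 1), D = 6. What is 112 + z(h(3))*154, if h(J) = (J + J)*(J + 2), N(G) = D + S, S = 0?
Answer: 9016/31 ≈ 290.84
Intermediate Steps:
N(G) = 6 (N(G) = 6 + 0 = 6)
h(J) = 2*J*(2 + J) (h(J) = (2*J)*(2 + J) = 2*J*(2 + J))
z(T) = (6 + T)/(1 + T) (z(T) = (T + 6)/(T + 1) = (6 + T)/(1 + T))
112 + z(h(3))*154 = 112 + ((6 + 2*3*(2 + 3))/(1 + 2*3*(2 + 3)))*154 = 112 + ((6 + 2*3*5)/(1 + 2*3*5))*154 = 112 + ((6 + 30)/(1 + 30))*154 = 112 + (36/31)*154 = 112 + 5544/31 = 9016/31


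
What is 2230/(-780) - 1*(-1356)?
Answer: 105545/78 ≈ 1353.1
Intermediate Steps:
2230/(-780) - 1*(-1356) = 2230*(-1/780) + 1356 = -223/78 + 1356 = 105545/78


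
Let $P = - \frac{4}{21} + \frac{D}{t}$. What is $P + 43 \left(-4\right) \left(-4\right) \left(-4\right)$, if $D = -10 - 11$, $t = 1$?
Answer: $- \frac{58237}{21} \approx -2773.2$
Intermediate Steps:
$D = -21$ ($D = -10 - 11 = -21$)
$P = - \frac{445}{21}$ ($P = - \frac{4}{21} - \frac{21}{1} = \left(-4\right) \frac{1}{21} - 21 = - \frac{4}{21} - 21 = - \frac{445}{21} \approx -21.19$)
$P + 43 \left(-4\right) \left(-4\right) \left(-4\right) = - \frac{445}{21} + 43 \left(-4\right) \left(-4\right) \left(-4\right) = - \frac{445}{21} + 43 \cdot 16 \left(-4\right) = - \frac{445}{21} + 43 \left(-64\right) = - \frac{445}{21} - 2752 = - \frac{58237}{21}$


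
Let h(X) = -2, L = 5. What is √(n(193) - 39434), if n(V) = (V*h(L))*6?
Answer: 5*I*√1670 ≈ 204.33*I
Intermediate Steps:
n(V) = -12*V (n(V) = (V*(-2))*6 = -2*V*6 = -12*V)
√(n(193) - 39434) = √(-12*193 - 39434) = √(-2316 - 39434) = √(-41750) = 5*I*√1670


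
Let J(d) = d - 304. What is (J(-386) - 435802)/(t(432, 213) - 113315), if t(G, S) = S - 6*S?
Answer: 15589/4085 ≈ 3.8162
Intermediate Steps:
t(G, S) = -5*S
J(d) = -304 + d
(J(-386) - 435802)/(t(432, 213) - 113315) = ((-304 - 386) - 435802)/(-5*213 - 113315) = (-690 - 435802)/(-1065 - 113315) = -436492/(-114380) = -436492*(-1/114380) = 15589/4085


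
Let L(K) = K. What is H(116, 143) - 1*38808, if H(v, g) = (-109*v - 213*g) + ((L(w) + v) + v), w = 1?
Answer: -81678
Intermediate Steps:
H(v, g) = 1 - 213*g - 107*v (H(v, g) = (-109*v - 213*g) + ((1 + v) + v) = (-213*g - 109*v) + (1 + 2*v) = 1 - 213*g - 107*v)
H(116, 143) - 1*38808 = (1 - 213*143 - 107*116) - 1*38808 = (1 - 30459 - 12412) - 38808 = -42870 - 38808 = -81678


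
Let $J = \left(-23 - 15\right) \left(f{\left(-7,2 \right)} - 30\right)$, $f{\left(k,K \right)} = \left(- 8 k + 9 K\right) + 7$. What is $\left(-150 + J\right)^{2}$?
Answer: $4359744$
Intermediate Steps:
$f{\left(k,K \right)} = 7 - 8 k + 9 K$
$J = -1938$ ($J = \left(-23 - 15\right) \left(\left(7 - -56 + 9 \cdot 2\right) - 30\right) = - 38 \left(\left(7 + 56 + 18\right) - 30\right) = - 38 \left(81 - 30\right) = \left(-38\right) 51 = -1938$)
$\left(-150 + J\right)^{2} = \left(-150 - 1938\right)^{2} = \left(-2088\right)^{2} = 4359744$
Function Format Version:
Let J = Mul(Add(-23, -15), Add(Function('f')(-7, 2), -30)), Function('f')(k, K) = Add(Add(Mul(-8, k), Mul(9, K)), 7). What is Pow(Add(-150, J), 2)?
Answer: 4359744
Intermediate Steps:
Function('f')(k, K) = Add(7, Mul(-8, k), Mul(9, K))
J = -1938 (J = Mul(Add(-23, -15), Add(Add(7, Mul(-8, -7), Mul(9, 2)), -30)) = Mul(-38, Add(Add(7, 56, 18), -30)) = Mul(-38, Add(81, -30)) = Mul(-38, 51) = -1938)
Pow(Add(-150, J), 2) = Pow(Add(-150, -1938), 2) = Pow(-2088, 2) = 4359744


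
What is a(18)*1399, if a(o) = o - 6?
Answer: 16788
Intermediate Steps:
a(o) = -6 + o
a(18)*1399 = (-6 + 18)*1399 = 12*1399 = 16788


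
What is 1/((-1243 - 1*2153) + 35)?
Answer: -1/3361 ≈ -0.00029753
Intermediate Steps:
1/((-1243 - 1*2153) + 35) = 1/((-1243 - 2153) + 35) = 1/(-3396 + 35) = 1/(-3361) = -1/3361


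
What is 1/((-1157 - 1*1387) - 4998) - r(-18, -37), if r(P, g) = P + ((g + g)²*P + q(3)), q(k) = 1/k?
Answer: 743533097/7542 ≈ 98586.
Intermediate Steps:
q(k) = 1/k
r(P, g) = ⅓ + P + 4*P*g² (r(P, g) = P + ((g + g)²*P + 1/3) = P + ((2*g)²*P + ⅓) = P + ((4*g²)*P + ⅓) = P + (4*P*g² + ⅓) = P + (⅓ + 4*P*g²) = ⅓ + P + 4*P*g²)
1/((-1157 - 1*1387) - 4998) - r(-18, -37) = 1/((-1157 - 1*1387) - 4998) - (⅓ - 18 + 4*(-18)*(-37)²) = 1/((-1157 - 1387) - 4998) - (⅓ - 18 + 4*(-18)*1369) = 1/(-2544 - 4998) - (⅓ - 18 - 98568) = 1/(-7542) - 1*(-295757/3) = -1/7542 + 295757/3 = 743533097/7542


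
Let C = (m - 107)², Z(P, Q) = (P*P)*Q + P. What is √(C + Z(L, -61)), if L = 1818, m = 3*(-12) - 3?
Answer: 7*I*√4114070 ≈ 14198.0*I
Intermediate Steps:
m = -39 (m = -36 - 3 = -39)
Z(P, Q) = P + Q*P² (Z(P, Q) = P²*Q + P = Q*P² + P = P + Q*P²)
C = 21316 (C = (-39 - 107)² = (-146)² = 21316)
√(C + Z(L, -61)) = √(21316 + 1818*(1 + 1818*(-61))) = √(21316 + 1818*(1 - 110898)) = √(21316 + 1818*(-110897)) = √(21316 - 201610746) = √(-201589430) = 7*I*√4114070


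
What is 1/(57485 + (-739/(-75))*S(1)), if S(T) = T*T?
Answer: 75/4312114 ≈ 1.7393e-5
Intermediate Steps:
S(T) = T²
1/(57485 + (-739/(-75))*S(1)) = 1/(57485 - 739/(-75)*1²) = 1/(57485 - 739*(-1/75)*1) = 1/(57485 + (739/75)*1) = 1/(57485 + 739/75) = 1/(4312114/75) = 75/4312114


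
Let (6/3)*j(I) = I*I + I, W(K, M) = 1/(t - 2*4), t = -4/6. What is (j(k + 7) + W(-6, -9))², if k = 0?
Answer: 525625/676 ≈ 777.55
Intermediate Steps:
t = -⅔ (t = -4*⅙ = -⅔ ≈ -0.66667)
W(K, M) = -3/26 (W(K, M) = 1/(-⅔ - 2*4) = 1/(-⅔ - 8) = 1/(-26/3) = -3/26)
j(I) = I/2 + I²/2 (j(I) = (I*I + I)/2 = (I² + I)/2 = (I + I²)/2 = I/2 + I²/2)
(j(k + 7) + W(-6, -9))² = ((0 + 7)*(1 + (0 + 7))/2 - 3/26)² = ((½)*7*(1 + 7) - 3/26)² = ((½)*7*8 - 3/26)² = (28 - 3/26)² = (725/26)² = 525625/676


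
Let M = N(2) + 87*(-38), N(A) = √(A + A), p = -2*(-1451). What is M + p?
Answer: -402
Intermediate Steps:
p = 2902
N(A) = √2*√A (N(A) = √(2*A) = √2*√A)
M = -3304 (M = √2*√2 + 87*(-38) = 2 - 3306 = -3304)
M + p = -3304 + 2902 = -402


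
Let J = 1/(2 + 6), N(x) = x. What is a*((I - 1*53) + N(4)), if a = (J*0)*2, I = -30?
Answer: 0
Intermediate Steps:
J = ⅛ (J = 1/8 = ⅛ ≈ 0.12500)
a = 0 (a = ((⅛)*0)*2 = 0*2 = 0)
a*((I - 1*53) + N(4)) = 0*((-30 - 1*53) + 4) = 0*((-30 - 53) + 4) = 0*(-83 + 4) = 0*(-79) = 0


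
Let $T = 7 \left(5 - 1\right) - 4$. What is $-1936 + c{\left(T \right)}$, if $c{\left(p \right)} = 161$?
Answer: $-1775$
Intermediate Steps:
$T = 24$ ($T = 7 \left(5 - 1\right) - 4 = 7 \cdot 4 - 4 = 28 - 4 = 24$)
$-1936 + c{\left(T \right)} = -1936 + 161 = -1775$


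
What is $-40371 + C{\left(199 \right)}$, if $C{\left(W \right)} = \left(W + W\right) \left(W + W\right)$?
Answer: $118033$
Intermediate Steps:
$C{\left(W \right)} = 4 W^{2}$ ($C{\left(W \right)} = 2 W 2 W = 4 W^{2}$)
$-40371 + C{\left(199 \right)} = -40371 + 4 \cdot 199^{2} = -40371 + 4 \cdot 39601 = -40371 + 158404 = 118033$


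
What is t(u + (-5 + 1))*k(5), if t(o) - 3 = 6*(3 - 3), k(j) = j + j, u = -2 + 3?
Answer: 30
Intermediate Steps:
u = 1
k(j) = 2*j
t(o) = 3 (t(o) = 3 + 6*(3 - 3) = 3 + 6*0 = 3 + 0 = 3)
t(u + (-5 + 1))*k(5) = 3*(2*5) = 3*10 = 30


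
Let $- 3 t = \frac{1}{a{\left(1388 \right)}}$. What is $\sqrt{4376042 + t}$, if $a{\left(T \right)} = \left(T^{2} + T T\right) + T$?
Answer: $\frac{5 \sqrt{5851331224189482903}}{5781714} \approx 2091.9$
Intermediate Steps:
$a{\left(T \right)} = T + 2 T^{2}$ ($a{\left(T \right)} = \left(T^{2} + T^{2}\right) + T = 2 T^{2} + T = T + 2 T^{2}$)
$t = - \frac{1}{11563428}$ ($t = - \frac{1}{3 \cdot 1388 \left(1 + 2 \cdot 1388\right)} = - \frac{1}{3 \cdot 1388 \left(1 + 2776\right)} = - \frac{1}{3 \cdot 1388 \cdot 2777} = - \frac{1}{3 \cdot 3854476} = \left(- \frac{1}{3}\right) \frac{1}{3854476} = - \frac{1}{11563428} \approx -8.648 \cdot 10^{-8}$)
$\sqrt{4376042 + t} = \sqrt{4376042 - \frac{1}{11563428}} = \sqrt{\frac{50602046591975}{11563428}} = \frac{5 \sqrt{5851331224189482903}}{5781714}$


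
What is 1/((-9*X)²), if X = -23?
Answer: 1/42849 ≈ 2.3338e-5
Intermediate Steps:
1/((-9*X)²) = 1/((-9*(-23))²) = 1/(207²) = 1/42849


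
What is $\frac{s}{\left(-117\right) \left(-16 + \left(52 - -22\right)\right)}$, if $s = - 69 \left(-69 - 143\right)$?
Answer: $- \frac{2438}{1131} \approx -2.1556$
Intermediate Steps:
$s = 14628$ ($s = \left(-69\right) \left(-212\right) = 14628$)
$\frac{s}{\left(-117\right) \left(-16 + \left(52 - -22\right)\right)} = \frac{14628}{\left(-117\right) \left(-16 + \left(52 - -22\right)\right)} = \frac{14628}{\left(-117\right) \left(-16 + \left(52 + 22\right)\right)} = \frac{14628}{\left(-117\right) \left(-16 + 74\right)} = \frac{14628}{\left(-117\right) 58} = \frac{14628}{-6786} = 14628 \left(- \frac{1}{6786}\right) = - \frac{2438}{1131}$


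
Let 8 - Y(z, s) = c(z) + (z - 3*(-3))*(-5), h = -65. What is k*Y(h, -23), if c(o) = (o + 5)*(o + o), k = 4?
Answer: -32288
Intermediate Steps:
c(o) = 2*o*(5 + o) (c(o) = (5 + o)*(2*o) = 2*o*(5 + o))
Y(z, s) = 53 + 5*z - 2*z*(5 + z) (Y(z, s) = 8 - (2*z*(5 + z) + (z - 3*(-3))*(-5)) = 8 - (2*z*(5 + z) + (z + 9)*(-5)) = 8 - (2*z*(5 + z) + (9 + z)*(-5)) = 8 - (2*z*(5 + z) + (-45 - 5*z)) = 8 - (-45 - 5*z + 2*z*(5 + z)) = 8 + (45 + 5*z - 2*z*(5 + z)) = 53 + 5*z - 2*z*(5 + z))
k*Y(h, -23) = 4*(53 - 5*(-65) - 2*(-65)²) = 4*(53 + 325 - 2*4225) = 4*(53 + 325 - 8450) = 4*(-8072) = -32288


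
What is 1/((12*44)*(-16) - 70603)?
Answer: -1/79051 ≈ -1.2650e-5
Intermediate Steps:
1/((12*44)*(-16) - 70603) = 1/(528*(-16) - 70603) = 1/(-8448 - 70603) = 1/(-79051) = -1/79051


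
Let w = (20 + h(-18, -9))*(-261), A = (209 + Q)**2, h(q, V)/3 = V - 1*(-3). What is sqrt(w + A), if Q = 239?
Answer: sqrt(200182) ≈ 447.42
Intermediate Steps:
h(q, V) = 9 + 3*V (h(q, V) = 3*(V - 1*(-3)) = 3*(V + 3) = 3*(3 + V) = 9 + 3*V)
A = 200704 (A = (209 + 239)**2 = 448**2 = 200704)
w = -522 (w = (20 + (9 + 3*(-9)))*(-261) = (20 + (9 - 27))*(-261) = (20 - 18)*(-261) = 2*(-261) = -522)
sqrt(w + A) = sqrt(-522 + 200704) = sqrt(200182)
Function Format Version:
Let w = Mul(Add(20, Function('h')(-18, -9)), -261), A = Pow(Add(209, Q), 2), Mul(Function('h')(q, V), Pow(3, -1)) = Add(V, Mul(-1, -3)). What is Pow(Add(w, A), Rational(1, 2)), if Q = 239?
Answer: Pow(200182, Rational(1, 2)) ≈ 447.42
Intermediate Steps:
Function('h')(q, V) = Add(9, Mul(3, V)) (Function('h')(q, V) = Mul(3, Add(V, Mul(-1, -3))) = Mul(3, Add(V, 3)) = Mul(3, Add(3, V)) = Add(9, Mul(3, V)))
A = 200704 (A = Pow(Add(209, 239), 2) = Pow(448, 2) = 200704)
w = -522 (w = Mul(Add(20, Add(9, Mul(3, -9))), -261) = Mul(Add(20, Add(9, -27)), -261) = Mul(Add(20, -18), -261) = Mul(2, -261) = -522)
Pow(Add(w, A), Rational(1, 2)) = Pow(Add(-522, 200704), Rational(1, 2)) = Pow(200182, Rational(1, 2))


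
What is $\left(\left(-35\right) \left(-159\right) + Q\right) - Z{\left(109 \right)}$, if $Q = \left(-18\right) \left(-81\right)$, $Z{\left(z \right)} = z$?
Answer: $6914$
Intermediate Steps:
$Q = 1458$
$\left(\left(-35\right) \left(-159\right) + Q\right) - Z{\left(109 \right)} = \left(\left(-35\right) \left(-159\right) + 1458\right) - 109 = \left(5565 + 1458\right) - 109 = 7023 - 109 = 6914$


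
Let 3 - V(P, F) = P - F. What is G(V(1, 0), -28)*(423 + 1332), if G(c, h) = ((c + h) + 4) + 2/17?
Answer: -652860/17 ≈ -38404.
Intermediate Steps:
V(P, F) = 3 + F - P (V(P, F) = 3 - (P - F) = 3 + (F - P) = 3 + F - P)
G(c, h) = 70/17 + c + h (G(c, h) = (4 + c + h) + 2*(1/17) = (4 + c + h) + 2/17 = 70/17 + c + h)
G(V(1, 0), -28)*(423 + 1332) = (70/17 + (3 + 0 - 1*1) - 28)*(423 + 1332) = (70/17 + (3 + 0 - 1) - 28)*1755 = (70/17 + 2 - 28)*1755 = -372/17*1755 = -652860/17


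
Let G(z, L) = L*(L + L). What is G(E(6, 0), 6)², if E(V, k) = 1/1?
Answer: 5184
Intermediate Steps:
E(V, k) = 1
G(z, L) = 2*L² (G(z, L) = L*(2*L) = 2*L²)
G(E(6, 0), 6)² = (2*6²)² = (2*36)² = 72² = 5184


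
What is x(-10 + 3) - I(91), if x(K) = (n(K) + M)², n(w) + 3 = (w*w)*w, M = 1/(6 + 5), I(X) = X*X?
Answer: 13476024/121 ≈ 1.1137e+5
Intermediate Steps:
I(X) = X²
M = 1/11 ≈ 0.090909
n(w) = -3 + w³ (n(w) = -3 + (w*w)*w = -3 + w²*w = -3 + w³)
x(K) = (-32/11 + K³)² (x(K) = ((-3 + K³) + 1/11)² = (-32/11 + K³)²)
x(-10 + 3) - I(91) = (-32 + 11*(-10 + 3)³)²/121 - 1*91² = (-32 + 11*(-7)³)²/121 - 1*8281 = (-32 + 11*(-343))²/121 - 8281 = (-32 - 3773)²/121 - 8281 = (1/121)*(-3805)² - 8281 = (1/121)*14478025 - 8281 = 14478025/121 - 8281 = 13476024/121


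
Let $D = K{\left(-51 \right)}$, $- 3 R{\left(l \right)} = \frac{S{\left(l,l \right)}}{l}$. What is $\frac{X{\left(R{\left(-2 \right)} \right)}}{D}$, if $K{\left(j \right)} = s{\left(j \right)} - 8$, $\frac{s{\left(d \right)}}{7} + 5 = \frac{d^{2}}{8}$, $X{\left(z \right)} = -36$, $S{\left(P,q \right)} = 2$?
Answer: $- \frac{288}{17863} \approx -0.016123$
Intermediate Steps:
$R{\left(l \right)} = - \frac{2}{3 l}$ ($R{\left(l \right)} = - \frac{2 \frac{1}{l}}{3} = - \frac{2}{3 l}$)
$s{\left(d \right)} = -35 + \frac{7 d^{2}}{8}$ ($s{\left(d \right)} = -35 + 7 \frac{d^{2}}{8} = -35 + \frac{7 d^{2}}{8}$)
$K{\left(j \right)} = -43 + \frac{7 j^{2}}{8}$ ($K{\left(j \right)} = \left(-35 + \frac{7 j^{2}}{8}\right) - 8 = -43 + \frac{7 j^{2}}{8}$)
$D = \frac{17863}{8}$ ($D = -43 + \frac{7 \left(-51\right)^{2}}{8} = -43 + \frac{7}{8} \cdot 2601 = -43 + \frac{18207}{8} = \frac{17863}{8} \approx 2232.9$)
$\frac{X{\left(R{\left(-2 \right)} \right)}}{D} = - \frac{36}{\frac{17863}{8}} = \left(-36\right) \frac{8}{17863} = - \frac{288}{17863}$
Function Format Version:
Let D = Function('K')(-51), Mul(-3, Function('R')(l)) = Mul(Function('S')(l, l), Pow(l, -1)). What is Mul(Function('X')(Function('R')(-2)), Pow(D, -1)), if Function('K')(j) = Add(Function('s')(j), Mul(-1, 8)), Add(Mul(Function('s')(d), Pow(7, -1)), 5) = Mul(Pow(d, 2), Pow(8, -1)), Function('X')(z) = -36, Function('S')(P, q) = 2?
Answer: Rational(-288, 17863) ≈ -0.016123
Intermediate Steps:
Function('R')(l) = Mul(Rational(-2, 3), Pow(l, -1)) (Function('R')(l) = Mul(Rational(-1, 3), Mul(2, Pow(l, -1))) = Mul(Rational(-2, 3), Pow(l, -1)))
Function('s')(d) = Add(-35, Mul(Rational(7, 8), Pow(d, 2))) (Function('s')(d) = Add(-35, Mul(7, Mul(Pow(d, 2), Pow(8, -1)))) = Add(-35, Mul(7, Mul(Pow(d, 2), Rational(1, 8)))) = Add(-35, Mul(7, Mul(Rational(1, 8), Pow(d, 2)))) = Add(-35, Mul(Rational(7, 8), Pow(d, 2))))
Function('K')(j) = Add(-43, Mul(Rational(7, 8), Pow(j, 2))) (Function('K')(j) = Add(Add(-35, Mul(Rational(7, 8), Pow(j, 2))), Mul(-1, 8)) = Add(Add(-35, Mul(Rational(7, 8), Pow(j, 2))), -8) = Add(-43, Mul(Rational(7, 8), Pow(j, 2))))
D = Rational(17863, 8) (D = Add(-43, Mul(Rational(7, 8), Pow(-51, 2))) = Add(-43, Mul(Rational(7, 8), 2601)) = Add(-43, Rational(18207, 8)) = Rational(17863, 8) ≈ 2232.9)
Mul(Function('X')(Function('R')(-2)), Pow(D, -1)) = Mul(-36, Pow(Rational(17863, 8), -1)) = Mul(-36, Rational(8, 17863)) = Rational(-288, 17863)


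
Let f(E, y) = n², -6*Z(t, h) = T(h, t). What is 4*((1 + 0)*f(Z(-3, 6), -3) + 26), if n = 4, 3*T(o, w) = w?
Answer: 168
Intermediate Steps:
T(o, w) = w/3
Z(t, h) = -t/18
f(E, y) = 16 (f(E, y) = 4² = 16)
4*((1 + 0)*f(Z(-3, 6), -3) + 26) = 4*((1 + 0)*16 + 26) = 4*(1*16 + 26) = 4*(16 + 26) = 4*42 = 168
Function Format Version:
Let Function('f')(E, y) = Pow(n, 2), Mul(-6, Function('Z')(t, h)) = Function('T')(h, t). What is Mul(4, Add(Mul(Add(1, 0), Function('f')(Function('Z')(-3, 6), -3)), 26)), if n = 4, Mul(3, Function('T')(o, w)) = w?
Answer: 168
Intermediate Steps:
Function('T')(o, w) = Mul(Rational(1, 3), w)
Function('Z')(t, h) = Mul(Rational(-1, 18), t) (Function('Z')(t, h) = Mul(Rational(-1, 6), Mul(Rational(1, 3), t)) = Mul(Rational(-1, 18), t))
Function('f')(E, y) = 16 (Function('f')(E, y) = Pow(4, 2) = 16)
Mul(4, Add(Mul(Add(1, 0), Function('f')(Function('Z')(-3, 6), -3)), 26)) = Mul(4, Add(Mul(Add(1, 0), 16), 26)) = Mul(4, Add(Mul(1, 16), 26)) = Mul(4, Add(16, 26)) = Mul(4, 42) = 168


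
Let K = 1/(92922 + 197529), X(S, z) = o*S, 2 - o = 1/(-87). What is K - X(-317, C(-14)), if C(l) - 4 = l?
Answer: 5370923104/8423079 ≈ 637.64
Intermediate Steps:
o = 175/87 (o = 2 - 1/(-87) = 2 - 1*(-1/87) = 2 + 1/87 = 175/87 ≈ 2.0115)
C(l) = 4 + l
X(S, z) = 175*S/87
K = 1/290451 ≈ 3.4429e-6
K - X(-317, C(-14)) = 1/290451 - 175*(-317)/87 = 1/290451 - 1*(-55475/87) = 1/290451 + 55475/87 = 5370923104/8423079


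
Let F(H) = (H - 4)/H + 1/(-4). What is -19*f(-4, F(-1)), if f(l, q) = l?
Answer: 76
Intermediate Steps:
F(H) = -¼ + (-4 + H)/H (F(H) = (-4 + H)/H + 1*(-¼) = (-4 + H)/H - ¼ = -¼ + (-4 + H)/H)
-19*f(-4, F(-1)) = -19*(-4) = 76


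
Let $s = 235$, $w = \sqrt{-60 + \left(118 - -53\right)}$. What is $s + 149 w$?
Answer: $235 + 149 \sqrt{111} \approx 1804.8$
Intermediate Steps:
$w = \sqrt{111}$ ($w = \sqrt{-60 + \left(118 + 53\right)} = \sqrt{-60 + 171} = \sqrt{111} \approx 10.536$)
$s + 149 w = 235 + 149 \sqrt{111}$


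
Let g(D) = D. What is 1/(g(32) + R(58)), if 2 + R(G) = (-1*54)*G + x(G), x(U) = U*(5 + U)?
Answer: 1/552 ≈ 0.0018116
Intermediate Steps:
R(G) = -2 - 54*G + G*(5 + G) (R(G) = -2 + ((-1*54)*G + G*(5 + G)) = -2 + (-54*G + G*(5 + G)) = -2 - 54*G + G*(5 + G))
1/(g(32) + R(58)) = 1/(32 + (-2 + 58² - 49*58)) = 1/(32 + (-2 + 3364 - 2842)) = 1/(32 + 520) = 1/552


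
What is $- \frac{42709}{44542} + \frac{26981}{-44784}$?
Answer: $- \frac{1557233779}{997384464} \approx -1.5613$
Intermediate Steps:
$- \frac{42709}{44542} + \frac{26981}{-44784} = \left(-42709\right) \frac{1}{44542} + 26981 \left(- \frac{1}{44784}\right) = - \frac{42709}{44542} - \frac{26981}{44784} = - \frac{1557233779}{997384464}$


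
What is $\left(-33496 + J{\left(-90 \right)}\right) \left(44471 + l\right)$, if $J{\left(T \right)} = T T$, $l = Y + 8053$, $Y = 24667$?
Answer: $-1960342636$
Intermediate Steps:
$l = 32720$ ($l = 24667 + 8053 = 32720$)
$J{\left(T \right)} = T^{2}$
$\left(-33496 + J{\left(-90 \right)}\right) \left(44471 + l\right) = \left(-33496 + \left(-90\right)^{2}\right) \left(44471 + 32720\right) = \left(-33496 + 8100\right) 77191 = \left(-25396\right) 77191 = -1960342636$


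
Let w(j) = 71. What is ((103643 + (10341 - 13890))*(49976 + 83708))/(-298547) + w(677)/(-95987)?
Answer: -67599938581631/1508243731 ≈ -44820.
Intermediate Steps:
((103643 + (10341 - 13890))*(49976 + 83708))/(-298547) + w(677)/(-95987) = ((103643 + (10341 - 13890))*(49976 + 83708))/(-298547) + 71/(-95987) = ((103643 - 3549)*133684)*(-1/298547) + 71*(-1/95987) = (100094*133684)*(-1/298547) - 71/95987 = 13380966296*(-1/298547) - 71/95987 = -704261384/15713 - 71/95987 = -67599938581631/1508243731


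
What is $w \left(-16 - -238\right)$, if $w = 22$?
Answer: $4884$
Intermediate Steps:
$w \left(-16 - -238\right) = 22 \left(-16 - -238\right) = 22 \left(-16 + 238\right) = 22 \cdot 222 = 4884$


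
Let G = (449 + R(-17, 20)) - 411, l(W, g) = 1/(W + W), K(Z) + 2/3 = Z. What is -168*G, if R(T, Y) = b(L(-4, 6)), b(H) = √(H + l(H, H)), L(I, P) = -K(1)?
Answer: -6384 - 28*I*√66 ≈ -6384.0 - 227.47*I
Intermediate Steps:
K(Z) = -⅔ + Z
l(W, g) = 1/(2*W)
L(I, P) = -⅓ (L(I, P) = -(-⅔ + 1) = -1*⅓ = -⅓)
b(H) = √(H + 1/(2*H))
R(T, Y) = I*√66/6 (R(T, Y) = √(2/(-⅓) + 4*(-⅓))/2 = √(2*(-3) - 4/3)/2 = √(-6 - 4/3)/2 = √(-22/3)/2 = (I*√66/3)/2 = I*√66/6)
G = 38 + I*√66/6 (G = (449 + I*√66/6) - 411 = 38 + I*√66/6 ≈ 38.0 + 1.354*I)
-168*G = -168*(38 + I*√66/6) = -6384 - 28*I*√66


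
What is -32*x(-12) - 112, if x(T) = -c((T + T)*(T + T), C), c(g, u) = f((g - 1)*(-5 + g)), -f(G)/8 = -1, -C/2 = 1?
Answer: 144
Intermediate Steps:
C = -2 (C = -2*1 = -2)
f(G) = 8 (f(G) = -8*(-1) = 8)
c(g, u) = 8
x(T) = -8 (x(T) = -1*8 = -8)
-32*x(-12) - 112 = -32*(-8) - 112 = 256 - 112 = 144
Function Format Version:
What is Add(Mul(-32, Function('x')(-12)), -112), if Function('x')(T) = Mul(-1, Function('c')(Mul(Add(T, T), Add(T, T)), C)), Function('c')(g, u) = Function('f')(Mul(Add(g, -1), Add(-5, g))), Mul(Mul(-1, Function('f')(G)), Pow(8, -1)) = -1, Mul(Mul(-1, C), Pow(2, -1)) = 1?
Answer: 144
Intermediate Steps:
C = -2 (C = Mul(-2, 1) = -2)
Function('f')(G) = 8 (Function('f')(G) = Mul(-8, -1) = 8)
Function('c')(g, u) = 8
Function('x')(T) = -8 (Function('x')(T) = Mul(-1, 8) = -8)
Add(Mul(-32, Function('x')(-12)), -112) = Add(Mul(-32, -8), -112) = Add(256, -112) = 144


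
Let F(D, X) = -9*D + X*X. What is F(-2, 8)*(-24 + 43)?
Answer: 1558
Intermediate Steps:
F(D, X) = X**2 - 9*D (F(D, X) = -9*D + X**2 = X**2 - 9*D)
F(-2, 8)*(-24 + 43) = (8**2 - 9*(-2))*(-24 + 43) = (64 + 18)*19 = 82*19 = 1558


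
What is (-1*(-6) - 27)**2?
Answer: 441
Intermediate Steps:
(-1*(-6) - 27)**2 = (6 - 27)**2 = (-21)**2 = 441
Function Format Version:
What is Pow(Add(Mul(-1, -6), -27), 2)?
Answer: 441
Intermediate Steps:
Pow(Add(Mul(-1, -6), -27), 2) = Pow(Add(6, -27), 2) = Pow(-21, 2) = 441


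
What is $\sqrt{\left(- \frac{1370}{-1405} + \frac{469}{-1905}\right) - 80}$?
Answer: $\frac{i \sqrt{22715249601795}}{535305} \approx 8.9034 i$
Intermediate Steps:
$\sqrt{\left(- \frac{1370}{-1405} + \frac{469}{-1905}\right) - 80} = \sqrt{\left(\left(-1370\right) \left(- \frac{1}{1405}\right) + 469 \left(- \frac{1}{1905}\right)\right) - 80} = \sqrt{\left(\frac{274}{281} - \frac{469}{1905}\right) - 80} = \sqrt{\frac{390181}{535305} - 80} = \sqrt{- \frac{42434219}{535305}} = \frac{i \sqrt{22715249601795}}{535305}$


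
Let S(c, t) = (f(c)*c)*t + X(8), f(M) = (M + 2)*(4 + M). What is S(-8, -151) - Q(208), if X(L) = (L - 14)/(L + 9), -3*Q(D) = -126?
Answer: 492144/17 ≈ 28950.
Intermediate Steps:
Q(D) = 42 (Q(D) = -⅓*(-126) = 42)
X(L) = (-14 + L)/(9 + L)
f(M) = (2 + M)*(4 + M)
S(c, t) = -6/17 + c*t*(8 + c² + 6*c) (S(c, t) = ((8 + c² + 6*c)*c)*t + (-14 + 8)/(9 + 8) = (c*(8 + c² + 6*c))*t - 6/17 = c*t*(8 + c² + 6*c) + (1/17)*(-6) = c*t*(8 + c² + 6*c) - 6/17 = -6/17 + c*t*(8 + c² + 6*c))
S(-8, -151) - Q(208) = (-6/17 - 8*(-151)*(8 + (-8)² + 6*(-8))) - 1*42 = (-6/17 - 8*(-151)*(8 + 64 - 48)) - 42 = (-6/17 - 8*(-151)*24) - 42 = (-6/17 + 28992) - 42 = 492858/17 - 42 = 492144/17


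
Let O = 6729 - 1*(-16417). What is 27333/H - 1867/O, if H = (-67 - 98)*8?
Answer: -105852343/5092120 ≈ -20.787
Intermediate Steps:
O = 23146 (O = 6729 + 16417 = 23146)
H = -1320 (H = -165*8 = -1320)
27333/H - 1867/O = 27333/(-1320) - 1867/23146 = 27333*(-1/1320) - 1867*1/23146 = -9111/440 - 1867/23146 = -105852343/5092120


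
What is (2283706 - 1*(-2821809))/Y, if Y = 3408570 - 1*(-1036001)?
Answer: 5105515/4444571 ≈ 1.1487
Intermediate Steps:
Y = 4444571 (Y = 3408570 + 1036001 = 4444571)
(2283706 - 1*(-2821809))/Y = (2283706 - 1*(-2821809))/4444571 = (2283706 + 2821809)*(1/4444571) = 5105515*(1/4444571) = 5105515/4444571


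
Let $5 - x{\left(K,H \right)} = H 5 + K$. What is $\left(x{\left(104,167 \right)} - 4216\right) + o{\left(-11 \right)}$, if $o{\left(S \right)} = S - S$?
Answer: $-5150$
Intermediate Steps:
$x{\left(K,H \right)} = 5 - K - 5 H$ ($x{\left(K,H \right)} = 5 - \left(H 5 + K\right) = 5 - \left(5 H + K\right) = 5 - \left(K + 5 H\right) = 5 - K - 5 H$)
$o{\left(S \right)} = 0$
$\left(x{\left(104,167 \right)} - 4216\right) + o{\left(-11 \right)} = \left(\left(5 - 104 - 835\right) - 4216\right) + 0 = \left(-934 - 4216\right) + 0 = -5150 + 0 = -5150$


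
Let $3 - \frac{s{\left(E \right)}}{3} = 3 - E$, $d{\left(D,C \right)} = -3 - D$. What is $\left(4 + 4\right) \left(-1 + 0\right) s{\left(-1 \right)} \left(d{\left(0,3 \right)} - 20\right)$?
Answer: $-552$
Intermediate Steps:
$s{\left(E \right)} = 3 E$ ($s{\left(E \right)} = 9 - 3 \left(3 - E\right) = 9 + \left(-9 + 3 E\right) = 3 E$)
$\left(4 + 4\right) \left(-1 + 0\right) s{\left(-1 \right)} \left(d{\left(0,3 \right)} - 20\right) = \left(4 + 4\right) \left(-1 + 0\right) 3 \left(-1\right) \left(\left(-3 - 0\right) - 20\right) = 8 \left(-1\right) \left(-3\right) \left(\left(-3 + 0\right) - 20\right) = \left(-8\right) \left(-3\right) \left(-3 - 20\right) = 24 \left(-23\right) = -552$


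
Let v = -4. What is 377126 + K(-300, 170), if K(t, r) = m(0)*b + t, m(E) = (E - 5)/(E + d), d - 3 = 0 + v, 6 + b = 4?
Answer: 376816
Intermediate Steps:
b = -2 (b = -6 + 4 = -2)
d = -1 (d = 3 + (0 - 4) = 3 - 4 = -1)
m(E) = (-5 + E)/(-1 + E) (m(E) = (E - 5)/(E - 1) = (-5 + E)/(-1 + E))
K(t, r) = -10 + t (K(t, r) = ((-5 + 0)/(-1 + 0))*(-2) + t = (-5/(-1))*(-2) + t = -1*(-5)*(-2) + t = 5*(-2) + t = -10 + t)
377126 + K(-300, 170) = 377126 + (-10 - 300) = 377126 - 310 = 376816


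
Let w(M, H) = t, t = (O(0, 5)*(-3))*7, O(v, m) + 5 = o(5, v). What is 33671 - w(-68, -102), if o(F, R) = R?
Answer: 33566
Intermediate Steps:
O(v, m) = -5 + v
t = 105 (t = ((-5 + 0)*(-3))*7 = -5*(-3)*7 = 15*7 = 105)
w(M, H) = 105
33671 - w(-68, -102) = 33671 - 1*105 = 33671 - 105 = 33566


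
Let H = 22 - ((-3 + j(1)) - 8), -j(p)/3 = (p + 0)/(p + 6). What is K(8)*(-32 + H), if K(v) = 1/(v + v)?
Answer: 5/56 ≈ 0.089286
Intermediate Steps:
K(v) = 1/(2*v)
j(p) = -3*p/(6 + p) (j(p) = -3*(p + 0)/(p + 6) = -3*p/(6 + p))
H = 234/7 (H = 22 - ((-3 - 3*1/(6 + 1)) - 8) = 22 - ((-3 - 3*1/7) - 8) = 22 - ((-3 - 3*1*⅐) - 8) = 22 - ((-3 - 3/7) - 8) = 22 - (-24/7 - 8) = 22 - 1*(-80/7) = 22 + 80/7 = 234/7 ≈ 33.429)
K(8)*(-32 + H) = ((½)/8)*(-32 + 234/7) = ((½)*(⅛))*(10/7) = (1/16)*(10/7) = 5/56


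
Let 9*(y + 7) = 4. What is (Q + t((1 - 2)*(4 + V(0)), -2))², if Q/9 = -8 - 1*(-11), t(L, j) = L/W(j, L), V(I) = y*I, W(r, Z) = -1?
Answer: 961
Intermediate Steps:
y = -59/9 (y = -7 + (⅑)*4 = -7 + 4/9 = -59/9 ≈ -6.5556)
V(I) = -59*I/9
t(L, j) = -L (t(L, j) = L/(-1) = L*(-1) = -L)
Q = 27 (Q = 9*(-8 - 1*(-11)) = 9*(-8 + 11) = 9*3 = 27)
(Q + t((1 - 2)*(4 + V(0)), -2))² = (27 - (1 - 2)*(4 - 59/9*0))² = (27 - (-1)*(4 + 0))² = (27 - (-1)*4)² = (27 - 1*(-4))² = (27 + 4)² = 31² = 961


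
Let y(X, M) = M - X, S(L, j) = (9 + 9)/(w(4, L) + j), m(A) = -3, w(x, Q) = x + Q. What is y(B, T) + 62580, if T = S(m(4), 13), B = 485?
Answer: 434674/7 ≈ 62096.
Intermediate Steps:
w(x, Q) = Q + x
S(L, j) = 18/(4 + L + j) (S(L, j) = (9 + 9)/((L + 4) + j) = 18/((4 + L) + j) = 18/(4 + L + j))
T = 9/7 (T = 18/(4 - 3 + 13) = 18/14 = 18*(1/14) = 9/7 ≈ 1.2857)
y(B, T) + 62580 = (9/7 - 1*485) + 62580 = (9/7 - 485) + 62580 = -3386/7 + 62580 = 434674/7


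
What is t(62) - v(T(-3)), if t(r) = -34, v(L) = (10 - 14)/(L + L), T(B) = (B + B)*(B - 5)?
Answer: -815/24 ≈ -33.958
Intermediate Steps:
T(B) = 2*B*(-5 + B) (T(B) = (2*B)*(-5 + B) = 2*B*(-5 + B))
v(L) = -2/L (v(L) = -4*1/(2*L) = -2/L)
t(62) - v(T(-3)) = -34 - (-2)/(2*(-3)*(-5 - 3)) = -34 - (-2)/(2*(-3)*(-8)) = -34 - (-2)/48 = -34 - 1*(-1/24) = -34 + 1/24 = -815/24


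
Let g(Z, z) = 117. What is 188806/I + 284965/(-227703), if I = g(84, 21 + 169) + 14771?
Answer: 19374566849/1695021132 ≈ 11.430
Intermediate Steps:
I = 14888 (I = 117 + 14771 = 14888)
188806/I + 284965/(-227703) = 188806/14888 + 284965/(-227703) = 188806*(1/14888) + 284965*(-1/227703) = 94403/7444 - 284965/227703 = 19374566849/1695021132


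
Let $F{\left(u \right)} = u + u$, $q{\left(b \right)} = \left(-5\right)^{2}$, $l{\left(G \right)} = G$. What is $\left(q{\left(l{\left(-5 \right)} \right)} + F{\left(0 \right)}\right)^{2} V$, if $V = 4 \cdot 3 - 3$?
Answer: $5625$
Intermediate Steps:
$q{\left(b \right)} = 25$
$V = 9$ ($V = 12 - 3 = 9$)
$F{\left(u \right)} = 2 u$
$\left(q{\left(l{\left(-5 \right)} \right)} + F{\left(0 \right)}\right)^{2} V = \left(25 + 2 \cdot 0\right)^{2} \cdot 9 = \left(25 + 0\right)^{2} \cdot 9 = 25^{2} \cdot 9 = 625 \cdot 9 = 5625$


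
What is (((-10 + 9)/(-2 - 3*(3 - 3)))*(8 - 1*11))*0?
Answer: 0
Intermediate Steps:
(((-10 + 9)/(-2 - 3*(3 - 3)))*(8 - 1*11))*0 = ((-1/(-2 - 3*0))*(8 - 11))*0 = (-1/(-2 + 0)*(-3))*0 = (-1/(-2)*(-3))*0 = (-1*(-1/2)*(-3))*0 = ((1/2)*(-3))*0 = -3/2*0 = 0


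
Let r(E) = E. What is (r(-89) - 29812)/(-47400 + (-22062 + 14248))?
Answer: 29901/55214 ≈ 0.54155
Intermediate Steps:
(r(-89) - 29812)/(-47400 + (-22062 + 14248)) = (-89 - 29812)/(-47400 + (-22062 + 14248)) = -29901/(-47400 - 7814) = -29901/(-55214) = -29901*(-1/55214) = 29901/55214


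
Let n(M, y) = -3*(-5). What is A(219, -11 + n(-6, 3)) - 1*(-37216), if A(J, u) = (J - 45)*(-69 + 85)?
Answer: 40000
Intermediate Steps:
n(M, y) = 15
A(J, u) = -720 + 16*J (A(J, u) = (-45 + J)*16 = -720 + 16*J)
A(219, -11 + n(-6, 3)) - 1*(-37216) = (-720 + 16*219) - 1*(-37216) = (-720 + 3504) + 37216 = 2784 + 37216 = 40000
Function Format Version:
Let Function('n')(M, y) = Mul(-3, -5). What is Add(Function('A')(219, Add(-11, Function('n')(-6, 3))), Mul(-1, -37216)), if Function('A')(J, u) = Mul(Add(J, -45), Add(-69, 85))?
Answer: 40000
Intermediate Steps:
Function('n')(M, y) = 15
Function('A')(J, u) = Add(-720, Mul(16, J)) (Function('A')(J, u) = Mul(Add(-45, J), 16) = Add(-720, Mul(16, J)))
Add(Function('A')(219, Add(-11, Function('n')(-6, 3))), Mul(-1, -37216)) = Add(Add(-720, Mul(16, 219)), Mul(-1, -37216)) = Add(Add(-720, 3504), 37216) = Add(2784, 37216) = 40000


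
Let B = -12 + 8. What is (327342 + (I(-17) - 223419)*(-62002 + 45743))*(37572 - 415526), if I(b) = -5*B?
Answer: -1372944997876582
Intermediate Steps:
B = -4
I(b) = 20 (I(b) = -5*(-4) = 20)
(327342 + (I(-17) - 223419)*(-62002 + 45743))*(37572 - 415526) = (327342 + (20 - 223419)*(-62002 + 45743))*(37572 - 415526) = (327342 - 223399*(-16259))*(-377954) = (327342 + 3632244341)*(-377954) = 3632571683*(-377954) = -1372944997876582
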